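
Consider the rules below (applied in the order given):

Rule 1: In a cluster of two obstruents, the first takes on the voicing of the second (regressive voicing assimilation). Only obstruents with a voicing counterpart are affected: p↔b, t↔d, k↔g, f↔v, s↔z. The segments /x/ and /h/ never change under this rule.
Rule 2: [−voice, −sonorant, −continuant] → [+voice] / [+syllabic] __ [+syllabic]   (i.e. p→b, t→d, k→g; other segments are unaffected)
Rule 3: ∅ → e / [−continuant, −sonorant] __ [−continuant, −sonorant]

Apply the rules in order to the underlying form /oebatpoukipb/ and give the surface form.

oebatepougibeb

Rule 1 (regressive voicing assimilation): /p/ precedes the voiced obstruent /b/, so it voices to [b] by assimilation. /oebatpoukipb/ → oebatpoukibb.
Rule 2 (intervocalic voicing): /k/ is a voiceless stop between vowels /u/ and /i/, so it voices to [g]. /oebatpoukibb/ → oebatpougibb.
Rule 3 (stop-cluster e-epenthesis): /t/ and /p/ form a stop–stop cluster, so [e] is inserted between them. /b/ and /b/ form a stop–stop cluster, so [e] is inserted between them. /oebatpougibb/ → oebatepougibeb.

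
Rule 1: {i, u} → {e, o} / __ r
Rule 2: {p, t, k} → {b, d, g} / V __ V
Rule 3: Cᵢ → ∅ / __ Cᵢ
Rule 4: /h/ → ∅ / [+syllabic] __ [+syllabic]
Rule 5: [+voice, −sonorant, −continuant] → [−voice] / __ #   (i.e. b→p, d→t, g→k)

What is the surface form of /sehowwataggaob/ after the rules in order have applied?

Rule 1 (pre-rhotic lowering): no segment meets the environment; /sehowwataggaob/ is unchanged.
Rule 2 (intervocalic voicing): /t/ is a voiceless stop between vowels /a/ and /a/, so it voices to [d]. /sehowwataggaob/ → sehowwadaggaob.
Rule 3 (degemination): /ww/ is a geminate; the first /w/ deletes. /gg/ is a geminate; the first /g/ deletes. /sehowwadaggaob/ → sehowadagaob.
Rule 4 (intervocalic h-deletion): /h/ occurs between vowels /e/ and /o/, so it deletes. /sehowadagaob/ → seowadagaob.
Rule 5 (final devoicing): /b/ is a voiced stop in word-final position, so it devoices to [p]. /seowadagaob/ → seowadagaop.

seowadagaop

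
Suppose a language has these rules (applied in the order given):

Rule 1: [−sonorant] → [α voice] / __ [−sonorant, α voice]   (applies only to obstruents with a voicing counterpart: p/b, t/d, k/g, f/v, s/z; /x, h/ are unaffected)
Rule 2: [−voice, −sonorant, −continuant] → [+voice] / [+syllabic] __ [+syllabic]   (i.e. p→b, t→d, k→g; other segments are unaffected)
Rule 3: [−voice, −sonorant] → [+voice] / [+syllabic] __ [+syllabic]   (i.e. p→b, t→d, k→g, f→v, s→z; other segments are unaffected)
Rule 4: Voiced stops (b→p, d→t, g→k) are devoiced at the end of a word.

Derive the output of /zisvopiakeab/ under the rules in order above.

zizvobiageap

Rule 1 (regressive voicing assimilation): /s/ precedes the voiced obstruent /v/, so it voices to [z] by assimilation. /zisvopiakeab/ → zizvopiakeab.
Rule 2 (intervocalic voicing): /p/ is a voiceless stop between vowels /o/ and /i/, so it voices to [b]. /k/ is a voiceless stop between vowels /a/ and /e/, so it voices to [g]. /zizvopiakeab/ → zizvobiageab.
Rule 3 (intervocalic voicing): no segment meets the environment; /zizvobiageab/ is unchanged.
Rule 4 (final devoicing): /b/ is a voiced stop in word-final position, so it devoices to [p]. /zizvobiageab/ → zizvobiageap.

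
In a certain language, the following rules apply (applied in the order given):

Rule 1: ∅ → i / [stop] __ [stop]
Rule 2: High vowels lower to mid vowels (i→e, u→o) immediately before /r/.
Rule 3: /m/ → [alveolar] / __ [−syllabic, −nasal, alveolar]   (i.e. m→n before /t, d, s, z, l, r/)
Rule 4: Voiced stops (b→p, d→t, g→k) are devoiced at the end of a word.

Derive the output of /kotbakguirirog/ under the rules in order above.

Rule 1 (stop-cluster i-epenthesis): /t/ and /b/ form a stop–stop cluster, so [i] is inserted between them. /k/ and /g/ form a stop–stop cluster, so [i] is inserted between them. /kotbakguirirog/ → kotibakiguirirog.
Rule 2 (pre-rhotic lowering): /i/ is a high vowel immediately before /r/, so it lowers to [e]. /i/ is a high vowel immediately before /r/, so it lowers to [e]. /kotibakiguirirog/ → kotibakiguererog.
Rule 3 (nasal place assimilation): no segment meets the environment; /kotibakiguererog/ is unchanged.
Rule 4 (final devoicing): /g/ is a voiced stop in word-final position, so it devoices to [k]. /kotibakiguererog/ → kotibakiguererok.

kotibakiguererok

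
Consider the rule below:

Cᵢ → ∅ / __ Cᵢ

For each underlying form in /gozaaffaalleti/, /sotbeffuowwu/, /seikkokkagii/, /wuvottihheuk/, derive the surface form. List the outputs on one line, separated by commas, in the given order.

gozaafaaleti, sotbefuowu, seikokagii, wuvotiheuk

/gozaaffaalleti/: /ff/ is a geminate; the first /f/ deletes. /ll/ is a geminate; the first /l/ deletes. → [gozaafaaleti].
/sotbeffuowwu/: /ff/ is a geminate; the first /f/ deletes. /ww/ is a geminate; the first /w/ deletes. → [sotbefuowu].
/seikkokkagii/: /kk/ is a geminate; the first /k/ deletes. /kk/ is a geminate; the first /k/ deletes. → [seikokagii].
/wuvottihheuk/: /tt/ is a geminate; the first /t/ deletes. /hh/ is a geminate; the first /h/ deletes. → [wuvotiheuk].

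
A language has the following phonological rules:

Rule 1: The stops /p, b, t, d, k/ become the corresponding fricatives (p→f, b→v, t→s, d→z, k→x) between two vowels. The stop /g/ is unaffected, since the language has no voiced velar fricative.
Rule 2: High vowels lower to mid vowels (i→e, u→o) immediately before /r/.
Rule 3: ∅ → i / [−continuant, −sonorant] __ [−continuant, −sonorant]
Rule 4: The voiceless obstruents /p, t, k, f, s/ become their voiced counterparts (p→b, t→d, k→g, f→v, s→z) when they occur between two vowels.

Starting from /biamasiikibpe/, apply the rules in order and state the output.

biamaziixibibe

Rule 1 (intervocalic spirantization): /k/ is a stop between vowels /i/ and /i/, so it spirantizes to the fricative [x]. /biamasiikibpe/ → biamasiixibpe.
Rule 2 (pre-rhotic lowering): no segment meets the environment; /biamasiixibpe/ is unchanged.
Rule 3 (stop-cluster i-epenthesis): /b/ and /p/ form a stop–stop cluster, so [i] is inserted between them. /biamasiixibpe/ → biamasiixibipe.
Rule 4 (intervocalic voicing): /s/ is a voiceless obstruent between vowels /a/ and /i/, so it voices to [z]. /p/ is a voiceless obstruent between vowels /i/ and /e/, so it voices to [b]. /biamasiixibipe/ → biamaziixibibe.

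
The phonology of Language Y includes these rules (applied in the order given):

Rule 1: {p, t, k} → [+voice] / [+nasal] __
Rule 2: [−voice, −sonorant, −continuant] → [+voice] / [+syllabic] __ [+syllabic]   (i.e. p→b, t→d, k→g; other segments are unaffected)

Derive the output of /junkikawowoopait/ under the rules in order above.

Rule 1 (post-nasal voicing): /k/ is a voiceless stop immediately after the nasal /n/, so it voices to [g]. /junkikawowoopait/ → jungikawowoopait.
Rule 2 (intervocalic voicing): /k/ is a voiceless stop between vowels /i/ and /a/, so it voices to [g]. /p/ is a voiceless stop between vowels /o/ and /a/, so it voices to [b]. /jungikawowoopait/ → jungigawowoobait.

jungigawowoobait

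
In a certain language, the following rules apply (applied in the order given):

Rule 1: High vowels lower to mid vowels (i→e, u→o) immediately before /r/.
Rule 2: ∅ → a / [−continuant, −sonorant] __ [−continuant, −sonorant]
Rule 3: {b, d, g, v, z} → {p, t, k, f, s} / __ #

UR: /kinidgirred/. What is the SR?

Rule 1 (pre-rhotic lowering): /i/ is a high vowel immediately before /r/, so it lowers to [e]. /kinidgirred/ → kinidgerred.
Rule 2 (stop-cluster a-epenthesis): /d/ and /g/ form a stop–stop cluster, so [a] is inserted between them. /kinidgerred/ → kinidagerred.
Rule 3 (final devoicing): /d/ is a voiced obstruent in word-final position, so it devoices to [t]. /kinidagerred/ → kinidagerret.

kinidagerret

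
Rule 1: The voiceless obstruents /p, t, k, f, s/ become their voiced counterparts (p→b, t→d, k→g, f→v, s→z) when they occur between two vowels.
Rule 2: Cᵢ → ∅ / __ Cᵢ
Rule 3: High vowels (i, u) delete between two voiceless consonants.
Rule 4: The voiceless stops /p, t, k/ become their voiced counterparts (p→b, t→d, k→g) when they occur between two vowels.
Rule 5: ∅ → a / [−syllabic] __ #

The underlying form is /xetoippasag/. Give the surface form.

Rule 1 (intervocalic voicing): /t/ is a voiceless obstruent between vowels /e/ and /o/, so it voices to [d]. /s/ is a voiceless obstruent between vowels /a/ and /a/, so it voices to [z]. /xetoippasag/ → xedoippazag.
Rule 2 (degemination): /pp/ is a geminate; the first /p/ deletes. /xedoippazag/ → xedoipazag.
Rule 3 (high vowel syncope): no segment meets the environment; /xedoipazag/ is unchanged.
Rule 4 (intervocalic voicing): /p/ is a voiceless stop between vowels /i/ and /a/, so it voices to [b]. /xedoipazag/ → xedoibazag.
Rule 5 (final a-epenthesis): the form ends in the consonant /g/, so [a] is inserted word-finally. /xedoibazag/ → xedoibazaga.

xedoibazaga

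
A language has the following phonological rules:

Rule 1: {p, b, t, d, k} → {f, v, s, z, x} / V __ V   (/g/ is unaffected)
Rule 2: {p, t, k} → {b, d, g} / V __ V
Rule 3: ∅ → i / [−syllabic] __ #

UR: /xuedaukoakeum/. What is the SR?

Rule 1 (intervocalic spirantization): /d/ is a stop between vowels /e/ and /a/, so it spirantizes to the fricative [z]. /k/ is a stop between vowels /u/ and /o/, so it spirantizes to the fricative [x]. /k/ is a stop between vowels /a/ and /e/, so it spirantizes to the fricative [x]. /xuedaukoakeum/ → xuezauxoaxeum.
Rule 2 (intervocalic voicing): no segment meets the environment; /xuezauxoaxeum/ is unchanged.
Rule 3 (final i-epenthesis): the form ends in the consonant /m/, so [i] is inserted word-finally. /xuezauxoaxeum/ → xuezauxoaxeumi.

xuezauxoaxeumi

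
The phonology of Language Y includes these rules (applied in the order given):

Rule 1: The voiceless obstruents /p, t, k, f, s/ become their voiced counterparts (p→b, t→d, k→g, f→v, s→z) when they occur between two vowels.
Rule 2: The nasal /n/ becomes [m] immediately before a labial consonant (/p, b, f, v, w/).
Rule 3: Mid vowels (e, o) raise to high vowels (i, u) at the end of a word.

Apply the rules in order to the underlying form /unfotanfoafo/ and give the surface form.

Rule 1 (intervocalic voicing): /t/ is a voiceless obstruent between vowels /o/ and /a/, so it voices to [d]. /f/ is a voiceless obstruent between vowels /a/ and /o/, so it voices to [v]. /unfotanfoafo/ → unfodanfoavo.
Rule 2 (nasal place assimilation): /n/ precedes the labial consonant /f/, so it assimilates in place to [m]. /n/ precedes the labial consonant /f/, so it assimilates in place to [m]. /unfodanfoavo/ → umfodamfoavo.
Rule 3 (final vowel raising): /o/ is a mid vowel in word-final position, so it raises to [u]. /umfodamfoavo/ → umfodamfoavu.

umfodamfoavu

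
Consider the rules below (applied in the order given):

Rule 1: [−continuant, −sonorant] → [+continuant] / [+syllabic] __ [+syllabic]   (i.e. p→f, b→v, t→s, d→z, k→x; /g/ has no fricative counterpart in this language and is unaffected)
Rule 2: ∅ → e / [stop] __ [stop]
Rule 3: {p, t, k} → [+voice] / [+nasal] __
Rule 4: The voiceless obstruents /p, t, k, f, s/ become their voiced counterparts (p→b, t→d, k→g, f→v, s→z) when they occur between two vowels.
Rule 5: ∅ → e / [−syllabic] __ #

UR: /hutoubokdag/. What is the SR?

huzouvogedage

Rule 1 (intervocalic spirantization): /t/ is a stop between vowels /u/ and /o/, so it spirantizes to the fricative [s]. /b/ is a stop between vowels /u/ and /o/, so it spirantizes to the fricative [v]. /hutoubokdag/ → husouvokdag.
Rule 2 (stop-cluster e-epenthesis): /k/ and /d/ form a stop–stop cluster, so [e] is inserted between them. /husouvokdag/ → husouvokedag.
Rule 3 (post-nasal voicing): no segment meets the environment; /husouvokedag/ is unchanged.
Rule 4 (intervocalic voicing): /s/ is a voiceless obstruent between vowels /u/ and /o/, so it voices to [z]. /k/ is a voiceless obstruent between vowels /o/ and /e/, so it voices to [g]. /husouvokedag/ → huzouvogedag.
Rule 5 (final e-epenthesis): the form ends in the consonant /g/, so [e] is inserted word-finally. /huzouvogedag/ → huzouvogedage.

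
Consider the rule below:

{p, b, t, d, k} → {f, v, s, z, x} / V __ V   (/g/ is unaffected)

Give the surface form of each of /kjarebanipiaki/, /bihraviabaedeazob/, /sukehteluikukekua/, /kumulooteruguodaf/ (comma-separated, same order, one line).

/kjarebanipiaki/: /b/ is a stop between vowels /e/ and /a/, so it spirantizes to the fricative [v]. /p/ is a stop between vowels /i/ and /i/, so it spirantizes to the fricative [f]. /k/ is a stop between vowels /a/ and /i/, so it spirantizes to the fricative [x]. → [kjarevanifiaxi].
/bihraviabaedeazob/: /b/ is a stop between vowels /a/ and /a/, so it spirantizes to the fricative [v]. /d/ is a stop between vowels /e/ and /e/, so it spirantizes to the fricative [z]. → [bihraviavaezeazob].
/sukehteluikukekua/: /k/ is a stop between vowels /u/ and /e/, so it spirantizes to the fricative [x]. /k/ is a stop between vowels /i/ and /u/, so it spirantizes to the fricative [x]. /k/ is a stop between vowels /u/ and /e/, so it spirantizes to the fricative [x]. /k/ is a stop between vowels /e/ and /u/, so it spirantizes to the fricative [x]. → [suxehteluixuxexua].
/kumulooteruguodaf/: /t/ is a stop between vowels /o/ and /e/, so it spirantizes to the fricative [s]. /d/ is a stop between vowels /o/ and /a/, so it spirantizes to the fricative [z]. → [kumulooseruguozaf].

kjarevanifiaxi, bihraviavaezeazob, suxehteluixuxexua, kumulooseruguozaf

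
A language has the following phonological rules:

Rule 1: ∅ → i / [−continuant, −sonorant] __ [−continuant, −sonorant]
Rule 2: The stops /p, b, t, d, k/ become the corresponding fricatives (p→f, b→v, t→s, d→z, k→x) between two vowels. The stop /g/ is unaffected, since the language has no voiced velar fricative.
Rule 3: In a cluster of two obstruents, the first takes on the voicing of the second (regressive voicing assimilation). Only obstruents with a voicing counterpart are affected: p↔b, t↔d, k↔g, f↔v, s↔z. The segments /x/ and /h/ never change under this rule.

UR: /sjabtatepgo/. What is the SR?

sjavisasefigo

Rule 1 (stop-cluster i-epenthesis): /b/ and /t/ form a stop–stop cluster, so [i] is inserted between them. /p/ and /g/ form a stop–stop cluster, so [i] is inserted between them. /sjabtatepgo/ → sjabitatepigo.
Rule 2 (intervocalic spirantization): /b/ is a stop between vowels /a/ and /i/, so it spirantizes to the fricative [v]. /t/ is a stop between vowels /i/ and /a/, so it spirantizes to the fricative [s]. /t/ is a stop between vowels /a/ and /e/, so it spirantizes to the fricative [s]. /p/ is a stop between vowels /e/ and /i/, so it spirantizes to the fricative [f]. /sjabitatepigo/ → sjavisasefigo.
Rule 3 (regressive voicing assimilation): no segment meets the environment; /sjavisasefigo/ is unchanged.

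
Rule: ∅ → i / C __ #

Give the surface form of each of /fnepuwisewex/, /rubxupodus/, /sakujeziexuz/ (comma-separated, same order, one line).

fnepuwisewexi, rubxupodusi, sakujeziexuzi

/fnepuwisewex/: the form ends in the consonant /x/, so [i] is inserted word-finally. → [fnepuwisewexi].
/rubxupodus/: the form ends in the consonant /s/, so [i] is inserted word-finally. → [rubxupodusi].
/sakujeziexuz/: the form ends in the consonant /z/, so [i] is inserted word-finally. → [sakujeziexuzi].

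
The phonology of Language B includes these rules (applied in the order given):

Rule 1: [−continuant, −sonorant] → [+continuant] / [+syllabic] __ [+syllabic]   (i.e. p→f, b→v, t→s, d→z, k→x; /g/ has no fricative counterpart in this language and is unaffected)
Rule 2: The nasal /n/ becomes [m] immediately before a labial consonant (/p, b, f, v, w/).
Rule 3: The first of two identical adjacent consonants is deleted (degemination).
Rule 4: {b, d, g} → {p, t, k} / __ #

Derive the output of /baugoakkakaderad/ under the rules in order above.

Rule 1 (intervocalic spirantization): /k/ is a stop between vowels /a/ and /a/, so it spirantizes to the fricative [x]. /d/ is a stop between vowels /a/ and /e/, so it spirantizes to the fricative [z]. /baugoakkakaderad/ → baugoakkaxazerad.
Rule 2 (nasal place assimilation): no segment meets the environment; /baugoakkaxazerad/ is unchanged.
Rule 3 (degemination): /kk/ is a geminate; the first /k/ deletes. /baugoakkaxazerad/ → baugoakaxazerad.
Rule 4 (final devoicing): /d/ is a voiced stop in word-final position, so it devoices to [t]. /baugoakaxazerad/ → baugoakaxazerat.

baugoakaxazerat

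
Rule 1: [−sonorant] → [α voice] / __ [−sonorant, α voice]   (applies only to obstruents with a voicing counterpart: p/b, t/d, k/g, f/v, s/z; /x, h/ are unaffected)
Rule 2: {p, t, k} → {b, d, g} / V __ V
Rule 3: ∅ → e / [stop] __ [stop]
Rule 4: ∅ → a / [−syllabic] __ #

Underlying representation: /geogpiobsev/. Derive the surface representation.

Rule 1 (regressive voicing assimilation): /g/ precedes the voiceless obstruent /p/, so it devoices to [k] by assimilation. /b/ precedes the voiceless obstruent /s/, so it devoices to [p] by assimilation. /geogpiobsev/ → geokpiopsev.
Rule 2 (intervocalic voicing): no segment meets the environment; /geokpiopsev/ is unchanged.
Rule 3 (stop-cluster e-epenthesis): /k/ and /p/ form a stop–stop cluster, so [e] is inserted between them. /geokpiopsev/ → geokepiopsev.
Rule 4 (final a-epenthesis): the form ends in the consonant /v/, so [a] is inserted word-finally. /geokepiopsev/ → geokepiopseva.

geokepiopseva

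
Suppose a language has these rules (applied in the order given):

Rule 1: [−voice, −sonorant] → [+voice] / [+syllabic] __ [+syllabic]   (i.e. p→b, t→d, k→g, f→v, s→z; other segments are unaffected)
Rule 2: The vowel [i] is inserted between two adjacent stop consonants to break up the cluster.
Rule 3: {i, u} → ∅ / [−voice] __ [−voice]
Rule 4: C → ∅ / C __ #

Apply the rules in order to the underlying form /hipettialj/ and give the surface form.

hibettial

Rule 1 (intervocalic voicing): /p/ is a voiceless obstruent between vowels /i/ and /e/, so it voices to [b]. /hipettialj/ → hibettialj.
Rule 2 (stop-cluster i-epenthesis): /t/ and /t/ form a stop–stop cluster, so [i] is inserted between them. /hibettialj/ → hibetitialj.
Rule 3 (high vowel syncope): /i/ is a high vowel flanked by voiceless consonants /t/ and /t/, so it deletes. /hibetitialj/ → hibettialj.
Rule 4 (final cluster simplification): /j/ is the second consonant of a word-final cluster /lj/, so it deletes. /hibettialj/ → hibettial.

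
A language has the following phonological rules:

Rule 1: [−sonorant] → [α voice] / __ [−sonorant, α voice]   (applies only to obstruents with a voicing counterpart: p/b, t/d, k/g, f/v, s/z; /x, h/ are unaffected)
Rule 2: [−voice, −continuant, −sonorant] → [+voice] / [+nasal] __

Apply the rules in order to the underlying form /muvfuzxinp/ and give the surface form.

muffusxinb

Rule 1 (regressive voicing assimilation): /v/ precedes the voiceless obstruent /f/, so it devoices to [f] by assimilation. /z/ precedes the voiceless obstruent /x/, so it devoices to [s] by assimilation. /muvfuzxinp/ → muffusxinp.
Rule 2 (post-nasal voicing): /p/ is a voiceless stop immediately after the nasal /n/, so it voices to [b]. /muffusxinp/ → muffusxinb.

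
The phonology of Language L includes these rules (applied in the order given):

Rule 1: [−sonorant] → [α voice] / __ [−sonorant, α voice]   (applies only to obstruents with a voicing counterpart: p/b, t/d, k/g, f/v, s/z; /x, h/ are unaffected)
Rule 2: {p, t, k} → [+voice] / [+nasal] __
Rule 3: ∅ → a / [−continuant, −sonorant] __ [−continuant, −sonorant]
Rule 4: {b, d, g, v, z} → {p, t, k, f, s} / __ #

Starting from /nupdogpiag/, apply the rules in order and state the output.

Rule 1 (regressive voicing assimilation): /p/ precedes the voiced obstruent /d/, so it voices to [b] by assimilation. /g/ precedes the voiceless obstruent /p/, so it devoices to [k] by assimilation. /nupdogpiag/ → nubdokpiag.
Rule 2 (post-nasal voicing): no segment meets the environment; /nubdokpiag/ is unchanged.
Rule 3 (stop-cluster a-epenthesis): /b/ and /d/ form a stop–stop cluster, so [a] is inserted between them. /k/ and /p/ form a stop–stop cluster, so [a] is inserted between them. /nubdokpiag/ → nubadokapiag.
Rule 4 (final devoicing): /g/ is a voiced obstruent in word-final position, so it devoices to [k]. /nubadokapiag/ → nubadokapiak.

nubadokapiak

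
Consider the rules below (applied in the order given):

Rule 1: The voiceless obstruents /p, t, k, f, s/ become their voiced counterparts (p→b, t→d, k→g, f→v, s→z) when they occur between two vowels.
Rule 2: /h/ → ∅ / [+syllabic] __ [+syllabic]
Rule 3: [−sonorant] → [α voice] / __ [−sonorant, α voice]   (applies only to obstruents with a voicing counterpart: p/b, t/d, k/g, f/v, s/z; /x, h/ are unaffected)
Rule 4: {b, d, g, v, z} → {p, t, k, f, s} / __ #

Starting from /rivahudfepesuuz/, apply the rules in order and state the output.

Rule 1 (intervocalic voicing): /p/ is a voiceless obstruent between vowels /e/ and /e/, so it voices to [b]. /s/ is a voiceless obstruent between vowels /e/ and /u/, so it voices to [z]. /rivahudfepesuuz/ → rivahudfebezuuz.
Rule 2 (intervocalic h-deletion): /h/ occurs between vowels /a/ and /u/, so it deletes. /rivahudfebezuuz/ → rivaudfebezuuz.
Rule 3 (regressive voicing assimilation): /d/ precedes the voiceless obstruent /f/, so it devoices to [t] by assimilation. /rivaudfebezuuz/ → rivautfebezuuz.
Rule 4 (final devoicing): /z/ is a voiced obstruent in word-final position, so it devoices to [s]. /rivautfebezuuz/ → rivautfebezuus.

rivautfebezuus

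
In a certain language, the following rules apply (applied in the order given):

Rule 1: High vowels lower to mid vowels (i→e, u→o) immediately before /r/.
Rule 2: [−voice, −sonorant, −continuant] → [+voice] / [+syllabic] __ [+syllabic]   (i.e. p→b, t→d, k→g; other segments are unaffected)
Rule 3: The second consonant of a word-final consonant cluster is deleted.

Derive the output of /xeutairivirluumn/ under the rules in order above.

xeudaeriverluum

Rule 1 (pre-rhotic lowering): /i/ is a high vowel immediately before /r/, so it lowers to [e]. /i/ is a high vowel immediately before /r/, so it lowers to [e]. /xeutairivirluumn/ → xeutaeriverluumn.
Rule 2 (intervocalic voicing): /t/ is a voiceless stop between vowels /u/ and /a/, so it voices to [d]. /xeutaeriverluumn/ → xeudaeriverluumn.
Rule 3 (final cluster simplification): /n/ is the second consonant of a word-final cluster /mn/, so it deletes. /xeudaeriverluumn/ → xeudaeriverluum.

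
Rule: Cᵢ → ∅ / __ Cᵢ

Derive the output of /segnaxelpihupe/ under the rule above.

No segment of /segnaxelpihupe/ meets the structural description of the rule, so the form surfaces unchanged.

segnaxelpihupe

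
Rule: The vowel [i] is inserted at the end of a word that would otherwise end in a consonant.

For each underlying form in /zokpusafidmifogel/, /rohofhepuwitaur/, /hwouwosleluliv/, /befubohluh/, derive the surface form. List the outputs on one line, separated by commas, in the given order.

zokpusafidmifogeli, rohofhepuwitauri, hwouwoslelulivi, befubohluhi

/zokpusafidmifogel/: the form ends in the consonant /l/, so [i] is inserted word-finally. → [zokpusafidmifogeli].
/rohofhepuwitaur/: the form ends in the consonant /r/, so [i] is inserted word-finally. → [rohofhepuwitauri].
/hwouwosleluliv/: the form ends in the consonant /v/, so [i] is inserted word-finally. → [hwouwoslelulivi].
/befubohluh/: the form ends in the consonant /h/, so [i] is inserted word-finally. → [befubohluhi].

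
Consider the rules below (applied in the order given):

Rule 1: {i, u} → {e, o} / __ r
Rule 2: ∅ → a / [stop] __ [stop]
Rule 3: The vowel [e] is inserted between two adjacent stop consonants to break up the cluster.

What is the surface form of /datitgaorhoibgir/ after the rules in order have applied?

Rule 1 (pre-rhotic lowering): /i/ is a high vowel immediately before /r/, so it lowers to [e]. /datitgaorhoibgir/ → datitgaorhoibger.
Rule 2 (stop-cluster a-epenthesis): /t/ and /g/ form a stop–stop cluster, so [a] is inserted between them. /b/ and /g/ form a stop–stop cluster, so [a] is inserted between them. /datitgaorhoibger/ → datitagaorhoibager.
Rule 3 (stop-cluster e-epenthesis): no segment meets the environment; /datitagaorhoibager/ is unchanged.

datitagaorhoibager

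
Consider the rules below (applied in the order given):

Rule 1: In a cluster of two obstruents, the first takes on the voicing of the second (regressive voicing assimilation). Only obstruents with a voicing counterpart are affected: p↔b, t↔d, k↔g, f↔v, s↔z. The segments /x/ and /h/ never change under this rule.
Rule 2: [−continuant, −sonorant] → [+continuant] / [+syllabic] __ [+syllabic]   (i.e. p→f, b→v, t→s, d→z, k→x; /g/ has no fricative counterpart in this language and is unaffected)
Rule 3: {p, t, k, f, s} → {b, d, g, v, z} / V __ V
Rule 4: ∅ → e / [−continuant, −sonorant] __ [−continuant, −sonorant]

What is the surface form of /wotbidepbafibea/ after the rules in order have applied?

Rule 1 (regressive voicing assimilation): /t/ precedes the voiced obstruent /b/, so it voices to [d] by assimilation. /p/ precedes the voiced obstruent /b/, so it voices to [b] by assimilation. /wotbidepbafibea/ → wodbidebbafibea.
Rule 2 (intervocalic spirantization): /d/ is a stop between vowels /i/ and /e/, so it spirantizes to the fricative [z]. /b/ is a stop between vowels /i/ and /e/, so it spirantizes to the fricative [v]. /wodbidebbafibea/ → wodbizebbafivea.
Rule 3 (intervocalic voicing): /f/ is a voiceless obstruent between vowels /a/ and /i/, so it voices to [v]. /wodbizebbafivea/ → wodbizebbavivea.
Rule 4 (stop-cluster e-epenthesis): /d/ and /b/ form a stop–stop cluster, so [e] is inserted between them. /b/ and /b/ form a stop–stop cluster, so [e] is inserted between them. /wodbizebbavivea/ → wodebizebebavivea.

wodebizebebavivea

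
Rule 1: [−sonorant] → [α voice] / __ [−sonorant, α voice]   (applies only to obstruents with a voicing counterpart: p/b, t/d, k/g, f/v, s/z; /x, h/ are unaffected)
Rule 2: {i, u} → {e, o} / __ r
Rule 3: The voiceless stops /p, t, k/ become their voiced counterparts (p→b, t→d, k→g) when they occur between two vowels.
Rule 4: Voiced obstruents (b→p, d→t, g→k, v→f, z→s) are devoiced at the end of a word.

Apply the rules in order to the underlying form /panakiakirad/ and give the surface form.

Rule 1 (regressive voicing assimilation): no segment meets the environment; /panakiakirad/ is unchanged.
Rule 2 (pre-rhotic lowering): /i/ is a high vowel immediately before /r/, so it lowers to [e]. /panakiakirad/ → panakiakerad.
Rule 3 (intervocalic voicing): /k/ is a voiceless stop between vowels /a/ and /i/, so it voices to [g]. /k/ is a voiceless stop between vowels /a/ and /e/, so it voices to [g]. /panakiakerad/ → panagiagerad.
Rule 4 (final devoicing): /d/ is a voiced obstruent in word-final position, so it devoices to [t]. /panagiagerad/ → panagiagerat.

panagiagerat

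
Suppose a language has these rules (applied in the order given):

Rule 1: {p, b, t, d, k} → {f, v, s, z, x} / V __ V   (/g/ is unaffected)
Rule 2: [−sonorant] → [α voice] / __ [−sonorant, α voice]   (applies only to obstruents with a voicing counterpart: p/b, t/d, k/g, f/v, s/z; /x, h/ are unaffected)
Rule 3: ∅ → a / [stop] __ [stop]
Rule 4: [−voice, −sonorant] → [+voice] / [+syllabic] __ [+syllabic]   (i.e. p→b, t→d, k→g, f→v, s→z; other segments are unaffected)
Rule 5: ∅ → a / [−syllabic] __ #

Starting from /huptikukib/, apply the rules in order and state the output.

hubadixuxiba

Rule 1 (intervocalic spirantization): /k/ is a stop between vowels /i/ and /u/, so it spirantizes to the fricative [x]. /k/ is a stop between vowels /u/ and /i/, so it spirantizes to the fricative [x]. /huptikukib/ → huptixuxib.
Rule 2 (regressive voicing assimilation): no segment meets the environment; /huptixuxib/ is unchanged.
Rule 3 (stop-cluster a-epenthesis): /p/ and /t/ form a stop–stop cluster, so [a] is inserted between them. /huptixuxib/ → hupatixuxib.
Rule 4 (intervocalic voicing): /p/ is a voiceless obstruent between vowels /u/ and /a/, so it voices to [b]. /t/ is a voiceless obstruent between vowels /a/ and /i/, so it voices to [d]. /hupatixuxib/ → hubadixuxib.
Rule 5 (final a-epenthesis): the form ends in the consonant /b/, so [a] is inserted word-finally. /hubadixuxib/ → hubadixuxiba.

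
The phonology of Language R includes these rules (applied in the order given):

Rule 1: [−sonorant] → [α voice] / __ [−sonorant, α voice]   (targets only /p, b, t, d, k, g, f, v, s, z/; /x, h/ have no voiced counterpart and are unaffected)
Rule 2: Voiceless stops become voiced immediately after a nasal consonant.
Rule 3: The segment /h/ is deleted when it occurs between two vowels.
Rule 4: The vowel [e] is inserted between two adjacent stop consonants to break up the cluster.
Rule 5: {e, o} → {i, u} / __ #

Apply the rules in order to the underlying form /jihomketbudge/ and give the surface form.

jiomgedebudegi

Rule 1 (regressive voicing assimilation): /t/ precedes the voiced obstruent /b/, so it voices to [d] by assimilation. /jihomketbudge/ → jihomkedbudge.
Rule 2 (post-nasal voicing): /k/ is a voiceless stop immediately after the nasal /m/, so it voices to [g]. /jihomkedbudge/ → jihomgedbudge.
Rule 3 (intervocalic h-deletion): /h/ occurs between vowels /i/ and /o/, so it deletes. /jihomgedbudge/ → jiomgedbudge.
Rule 4 (stop-cluster e-epenthesis): /d/ and /b/ form a stop–stop cluster, so [e] is inserted between them. /d/ and /g/ form a stop–stop cluster, so [e] is inserted between them. /jiomgedbudge/ → jiomgedebudege.
Rule 5 (final vowel raising): /e/ is a mid vowel in word-final position, so it raises to [i]. /jiomgedebudege/ → jiomgedebudegi.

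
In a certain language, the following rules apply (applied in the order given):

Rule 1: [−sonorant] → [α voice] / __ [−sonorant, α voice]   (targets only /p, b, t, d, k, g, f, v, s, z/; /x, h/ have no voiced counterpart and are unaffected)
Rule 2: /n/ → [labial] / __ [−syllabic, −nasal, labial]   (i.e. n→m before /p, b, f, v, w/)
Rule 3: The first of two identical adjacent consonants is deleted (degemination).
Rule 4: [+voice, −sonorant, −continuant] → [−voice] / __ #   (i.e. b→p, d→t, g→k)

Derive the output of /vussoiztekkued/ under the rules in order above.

vusoistekuet

Rule 1 (regressive voicing assimilation): /z/ precedes the voiceless obstruent /t/, so it devoices to [s] by assimilation. /vussoiztekkued/ → vussoistekkued.
Rule 2 (nasal place assimilation): no segment meets the environment; /vussoistekkued/ is unchanged.
Rule 3 (degemination): /ss/ is a geminate; the first /s/ deletes. /kk/ is a geminate; the first /k/ deletes. /vussoistekkued/ → vusoistekued.
Rule 4 (final devoicing): /d/ is a voiced stop in word-final position, so it devoices to [t]. /vusoistekued/ → vusoistekuet.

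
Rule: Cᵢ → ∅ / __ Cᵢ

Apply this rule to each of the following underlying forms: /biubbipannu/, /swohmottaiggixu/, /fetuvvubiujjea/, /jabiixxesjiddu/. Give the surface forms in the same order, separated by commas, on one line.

/biubbipannu/: /bb/ is a geminate; the first /b/ deletes. /nn/ is a geminate; the first /n/ deletes. → [biubipanu].
/swohmottaiggixu/: /tt/ is a geminate; the first /t/ deletes. /gg/ is a geminate; the first /g/ deletes. → [swohmotaigixu].
/fetuvvubiujjea/: /vv/ is a geminate; the first /v/ deletes. /jj/ is a geminate; the first /j/ deletes. → [fetuvubiujea].
/jabiixxesjiddu/: /xx/ is a geminate; the first /x/ deletes. /dd/ is a geminate; the first /d/ deletes. → [jabiixesjidu].

biubipanu, swohmotaigixu, fetuvubiujea, jabiixesjidu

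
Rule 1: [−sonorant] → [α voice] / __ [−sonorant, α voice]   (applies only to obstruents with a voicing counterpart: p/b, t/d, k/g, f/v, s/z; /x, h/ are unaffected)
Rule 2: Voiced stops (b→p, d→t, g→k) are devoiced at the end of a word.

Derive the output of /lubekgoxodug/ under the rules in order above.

Rule 1 (regressive voicing assimilation): /k/ precedes the voiced obstruent /g/, so it voices to [g] by assimilation. /lubekgoxodug/ → lubeggoxodug.
Rule 2 (final devoicing): /g/ is a voiced stop in word-final position, so it devoices to [k]. /lubeggoxodug/ → lubeggoxoduk.

lubeggoxoduk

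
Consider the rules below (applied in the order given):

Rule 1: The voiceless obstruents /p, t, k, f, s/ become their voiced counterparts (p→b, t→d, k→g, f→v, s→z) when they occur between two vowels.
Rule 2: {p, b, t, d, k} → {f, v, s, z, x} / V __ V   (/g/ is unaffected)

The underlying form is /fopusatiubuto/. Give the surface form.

Rule 1 (intervocalic voicing): /p/ is a voiceless obstruent between vowels /o/ and /u/, so it voices to [b]. /s/ is a voiceless obstruent between vowels /u/ and /a/, so it voices to [z]. /t/ is a voiceless obstruent between vowels /a/ and /i/, so it voices to [d]. /t/ is a voiceless obstruent between vowels /u/ and /o/, so it voices to [d]. /fopusatiubuto/ → fobuzadiubudo.
Rule 2 (intervocalic spirantization): /b/ is a stop between vowels /o/ and /u/, so it spirantizes to the fricative [v]. /d/ is a stop between vowels /a/ and /i/, so it spirantizes to the fricative [z]. /b/ is a stop between vowels /u/ and /u/, so it spirantizes to the fricative [v]. /d/ is a stop between vowels /u/ and /o/, so it spirantizes to the fricative [z]. /fobuzadiubudo/ → fovuzaziuvuzo.

fovuzaziuvuzo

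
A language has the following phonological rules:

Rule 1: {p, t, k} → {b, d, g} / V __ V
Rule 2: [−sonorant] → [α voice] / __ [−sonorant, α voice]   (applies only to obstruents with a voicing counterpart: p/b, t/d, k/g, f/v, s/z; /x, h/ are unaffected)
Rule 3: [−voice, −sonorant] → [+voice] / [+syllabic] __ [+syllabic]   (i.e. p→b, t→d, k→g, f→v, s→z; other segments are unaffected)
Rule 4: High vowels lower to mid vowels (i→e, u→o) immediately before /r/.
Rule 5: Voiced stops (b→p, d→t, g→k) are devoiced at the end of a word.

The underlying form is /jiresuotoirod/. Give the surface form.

Rule 1 (intervocalic voicing): /t/ is a voiceless stop between vowels /o/ and /o/, so it voices to [d]. /jiresuotoirod/ → jiresuodoirod.
Rule 2 (regressive voicing assimilation): no segment meets the environment; /jiresuodoirod/ is unchanged.
Rule 3 (intervocalic voicing): /s/ is a voiceless obstruent between vowels /e/ and /u/, so it voices to [z]. /jiresuodoirod/ → jirezuodoirod.
Rule 4 (pre-rhotic lowering): /i/ is a high vowel immediately before /r/, so it lowers to [e]. /i/ is a high vowel immediately before /r/, so it lowers to [e]. /jirezuodoirod/ → jerezuodoerod.
Rule 5 (final devoicing): /d/ is a voiced stop in word-final position, so it devoices to [t]. /jerezuodoerod/ → jerezuodoerot.

jerezuodoerot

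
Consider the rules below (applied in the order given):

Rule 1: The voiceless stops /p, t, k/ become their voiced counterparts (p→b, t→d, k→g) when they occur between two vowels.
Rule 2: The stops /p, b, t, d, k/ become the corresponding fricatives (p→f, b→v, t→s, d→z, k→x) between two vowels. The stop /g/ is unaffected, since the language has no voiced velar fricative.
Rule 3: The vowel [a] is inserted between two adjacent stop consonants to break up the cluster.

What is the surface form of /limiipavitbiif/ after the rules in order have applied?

Rule 1 (intervocalic voicing): /p/ is a voiceless stop between vowels /i/ and /a/, so it voices to [b]. /limiipavitbiif/ → limiibavitbiif.
Rule 2 (intervocalic spirantization): /b/ is a stop between vowels /i/ and /a/, so it spirantizes to the fricative [v]. /limiibavitbiif/ → limiivavitbiif.
Rule 3 (stop-cluster a-epenthesis): /t/ and /b/ form a stop–stop cluster, so [a] is inserted between them. /limiivavitbiif/ → limiivavitabiif.

limiivavitabiif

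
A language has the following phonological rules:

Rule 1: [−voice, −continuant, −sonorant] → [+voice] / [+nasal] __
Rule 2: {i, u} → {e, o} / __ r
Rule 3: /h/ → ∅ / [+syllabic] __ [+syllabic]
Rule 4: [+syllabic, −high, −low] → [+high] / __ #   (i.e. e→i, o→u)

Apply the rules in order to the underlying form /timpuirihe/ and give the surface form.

timbuerii

Rule 1 (post-nasal voicing): /p/ is a voiceless stop immediately after the nasal /m/, so it voices to [b]. /timpuirihe/ → timbuirihe.
Rule 2 (pre-rhotic lowering): /i/ is a high vowel immediately before /r/, so it lowers to [e]. /timbuirihe/ → timbuerihe.
Rule 3 (intervocalic h-deletion): /h/ occurs between vowels /i/ and /e/, so it deletes. /timbuerihe/ → timbuerie.
Rule 4 (final vowel raising): /e/ is a mid vowel in word-final position, so it raises to [i]. /timbuerie/ → timbuerii.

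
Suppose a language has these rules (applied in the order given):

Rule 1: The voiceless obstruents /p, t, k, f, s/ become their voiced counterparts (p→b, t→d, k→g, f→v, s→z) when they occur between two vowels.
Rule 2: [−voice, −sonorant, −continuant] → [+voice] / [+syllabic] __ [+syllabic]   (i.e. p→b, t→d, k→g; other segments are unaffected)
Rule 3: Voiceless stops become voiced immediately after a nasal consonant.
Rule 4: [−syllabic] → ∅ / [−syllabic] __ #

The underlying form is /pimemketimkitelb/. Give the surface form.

pimemgedimgidel

Rule 1 (intervocalic voicing): /t/ is a voiceless obstruent between vowels /e/ and /i/, so it voices to [d]. /t/ is a voiceless obstruent between vowels /i/ and /e/, so it voices to [d]. /pimemketimkitelb/ → pimemkedimkidelb.
Rule 2 (intervocalic voicing): no segment meets the environment; /pimemkedimkidelb/ is unchanged.
Rule 3 (post-nasal voicing): /k/ is a voiceless stop immediately after the nasal /m/, so it voices to [g]. /k/ is a voiceless stop immediately after the nasal /m/, so it voices to [g]. /pimemkedimkidelb/ → pimemgedimgidelb.
Rule 4 (final cluster simplification): /b/ is the second consonant of a word-final cluster /lb/, so it deletes. /pimemgedimgidelb/ → pimemgedimgidel.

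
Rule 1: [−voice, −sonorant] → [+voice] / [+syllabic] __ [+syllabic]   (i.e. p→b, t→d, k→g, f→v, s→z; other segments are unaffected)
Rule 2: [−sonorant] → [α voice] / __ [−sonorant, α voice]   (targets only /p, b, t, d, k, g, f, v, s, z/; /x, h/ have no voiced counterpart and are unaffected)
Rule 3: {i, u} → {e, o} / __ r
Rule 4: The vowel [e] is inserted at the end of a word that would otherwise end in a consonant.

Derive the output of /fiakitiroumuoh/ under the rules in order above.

Rule 1 (intervocalic voicing): /k/ is a voiceless obstruent between vowels /a/ and /i/, so it voices to [g]. /t/ is a voiceless obstruent between vowels /i/ and /i/, so it voices to [d]. /fiakitiroumuoh/ → fiagidiroumuoh.
Rule 2 (regressive voicing assimilation): no segment meets the environment; /fiagidiroumuoh/ is unchanged.
Rule 3 (pre-rhotic lowering): /i/ is a high vowel immediately before /r/, so it lowers to [e]. /fiagidiroumuoh/ → fiagideroumuoh.
Rule 4 (final e-epenthesis): the form ends in the consonant /h/, so [e] is inserted word-finally. /fiagideroumuoh/ → fiagideroumuohe.

fiagideroumuohe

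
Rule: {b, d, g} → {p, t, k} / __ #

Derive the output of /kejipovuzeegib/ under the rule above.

Scanning /kejipovuzeegib/: /g/ at position 12 is not in the conditioning environment; /b/ is a voiced stop in word-final position, so it devoices to [p].
Result: [kejipovuzeegip].

kejipovuzeegip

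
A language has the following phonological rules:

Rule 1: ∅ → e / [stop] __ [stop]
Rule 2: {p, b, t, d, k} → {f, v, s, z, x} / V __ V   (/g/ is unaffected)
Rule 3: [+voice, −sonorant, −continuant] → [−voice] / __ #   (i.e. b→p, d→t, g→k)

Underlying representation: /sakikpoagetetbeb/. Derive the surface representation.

Rule 1 (stop-cluster e-epenthesis): /k/ and /p/ form a stop–stop cluster, so [e] is inserted between them. /t/ and /b/ form a stop–stop cluster, so [e] is inserted between them. /sakikpoagetetbeb/ → sakikepoagetetebeb.
Rule 2 (intervocalic spirantization): /k/ is a stop between vowels /a/ and /i/, so it spirantizes to the fricative [x]. /k/ is a stop between vowels /i/ and /e/, so it spirantizes to the fricative [x]. /p/ is a stop between vowels /e/ and /o/, so it spirantizes to the fricative [f]. /t/ is a stop between vowels /e/ and /e/, so it spirantizes to the fricative [s]. /t/ is a stop between vowels /e/ and /e/, so it spirantizes to the fricative [s]. /b/ is a stop between vowels /e/ and /e/, so it spirantizes to the fricative [v]. /sakikepoagetetebeb/ → saxixefoageseseveb.
Rule 3 (final devoicing): /b/ is a voiced stop in word-final position, so it devoices to [p]. /saxixefoageseseveb/ → saxixefoagesesevep.

saxixefoagesesevep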